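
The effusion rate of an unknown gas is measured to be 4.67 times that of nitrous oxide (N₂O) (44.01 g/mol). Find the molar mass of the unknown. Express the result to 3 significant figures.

2.02 g/mol

By Graham's law, rate_X/rate_N₂O = √(M_N₂O/M_X).
4.67 = √(44.01/M_X)
M_X = 44.01 / 4.67² = 44.01 / 21.81 = 2.02 g/mol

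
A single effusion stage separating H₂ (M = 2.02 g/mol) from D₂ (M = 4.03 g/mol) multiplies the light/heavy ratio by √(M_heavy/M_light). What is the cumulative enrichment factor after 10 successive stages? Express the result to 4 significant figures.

Overall factor = α^10 with α = √(4.03/2.02), i.e. (4.03/2.02)^(10/2).
= 1.99505^5 = 31.61.

31.61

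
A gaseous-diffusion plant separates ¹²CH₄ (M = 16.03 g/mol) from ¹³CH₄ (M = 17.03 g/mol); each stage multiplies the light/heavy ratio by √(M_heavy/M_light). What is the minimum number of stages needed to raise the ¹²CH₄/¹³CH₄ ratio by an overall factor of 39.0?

122

With α = √(17.03/16.03) per stage, ln α = ½ ln(1.06238) = 0.03026.
Need α^N ≥ 39.0 ⇒ N ≥ ln(39.0) / ln α = 3.664 / 0.03026 = 121.08.
Rounding up, N = 122 stages.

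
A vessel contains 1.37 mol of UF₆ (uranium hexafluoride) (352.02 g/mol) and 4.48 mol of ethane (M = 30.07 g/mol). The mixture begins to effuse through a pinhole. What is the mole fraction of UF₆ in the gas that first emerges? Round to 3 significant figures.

0.0820

The effusion rate of species i is ∝ p_i/√M_i ∝ n_i/√M_i.
So x_UF₆ in the escaping gas = (n_UF₆/√M_UF₆) / Σ(n_i/√M_i)
= (1.37/√352.02) / (1.37/√352.02 + 4.48/√30.07) = 0.07302/(0.07302 + 0.8170) = 0.0820.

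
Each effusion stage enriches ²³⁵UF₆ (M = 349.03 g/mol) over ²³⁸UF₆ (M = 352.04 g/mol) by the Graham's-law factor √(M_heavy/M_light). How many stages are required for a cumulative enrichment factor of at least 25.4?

Per stage α = (352.04/349.03)^(1/2) = 1.00862^0.5, giving ln α = 0.004293.
Need α^N ≥ 25.4 ⇒ N ≥ ln(25.4) / ln α = 3.235 / 0.004293 = 753.41.
Rounding up, N = 754 stages.

754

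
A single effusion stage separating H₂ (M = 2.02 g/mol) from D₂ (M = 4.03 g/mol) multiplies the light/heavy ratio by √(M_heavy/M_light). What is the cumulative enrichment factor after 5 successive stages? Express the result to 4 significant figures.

5.622

The single-stage factor is √(M_heavy/M_light), so 5 stages give [√(4.03/2.02)]^5 = (4.03/2.02)^(5/2).
= 1.99505^(5/2) = 5.622.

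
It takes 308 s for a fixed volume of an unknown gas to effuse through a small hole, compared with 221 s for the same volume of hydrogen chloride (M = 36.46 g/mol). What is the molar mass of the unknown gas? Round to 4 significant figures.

70.82 g/mol

From Graham's law, t_X/t_HCl = √(M_X/M_HCl).
308/221 = 1.394 = √(M_X/36.46)
M_X = 36.46 × 1.394² = 36.46 × 1.942 = 70.82 g/mol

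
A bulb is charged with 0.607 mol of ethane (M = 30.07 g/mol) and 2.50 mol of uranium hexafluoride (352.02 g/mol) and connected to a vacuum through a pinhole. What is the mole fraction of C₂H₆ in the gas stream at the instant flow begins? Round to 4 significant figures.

0.4538

Rate_i ∝ x_i/√M_i (Graham's law weighted by mole fraction), so the effusate composition follows n_i/√M_i.
Mole fraction of C₂H₆ in the effusate = (n_C₂H₆/√M_C₂H₆) / (n_C₂H₆/√M_C₂H₆ + n_UF₆/√M_UF₆)
= (0.607/√30.07) / (0.607/√30.07 + 2.50/√352.02) = 0.1107/(0.1107 + 0.1332) = 0.4538.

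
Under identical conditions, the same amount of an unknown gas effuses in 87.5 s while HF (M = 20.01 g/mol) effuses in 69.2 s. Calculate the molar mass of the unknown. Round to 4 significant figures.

Since effusion rate ∝ 1/√M, t_X/t_HF = √(M_X/M_HF).
87.5/69.2 = 1.264 = √(M_X/20.01)
M_X = 20.01 × 1.264² = 20.01 × 1.599 = 31.99 g/mol

31.99 g/mol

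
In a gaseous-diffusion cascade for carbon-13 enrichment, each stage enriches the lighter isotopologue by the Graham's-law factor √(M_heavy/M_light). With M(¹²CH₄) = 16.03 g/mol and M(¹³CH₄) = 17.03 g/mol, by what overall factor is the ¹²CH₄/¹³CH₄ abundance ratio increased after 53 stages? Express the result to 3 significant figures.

After 53 stages the ratio has grown by (√(17.03/16.03))^53 = (17.03/16.03)^(53/2).
= 1.06238^(53/2) = 4.97.

4.97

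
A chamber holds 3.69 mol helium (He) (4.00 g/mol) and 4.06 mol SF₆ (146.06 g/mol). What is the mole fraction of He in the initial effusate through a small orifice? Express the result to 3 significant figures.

0.846

The effusion rate of species i is ∝ p_i/√M_i ∝ n_i/√M_i.
Mole fraction of He in the effusate = (n_He/√M_He) / (n_He/√M_He + n_SF₆/√M_SF₆)
= (3.69/√4.00) / (3.69/√4.00 + 4.06/√146.06) = 1.845/(1.845 + 0.3359) = 0.846.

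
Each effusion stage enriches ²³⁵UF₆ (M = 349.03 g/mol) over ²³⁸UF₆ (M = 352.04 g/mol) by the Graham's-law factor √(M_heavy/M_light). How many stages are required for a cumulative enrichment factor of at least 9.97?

With α = √(352.04/349.03) per stage, ln α = ½ ln(1.00862) = 0.004293.
Need α^N ≥ 9.97 ⇒ N ≥ ln(9.97) / ln α = 2.300 / 0.004293 = 535.60.
So at least 536 stages are needed.

536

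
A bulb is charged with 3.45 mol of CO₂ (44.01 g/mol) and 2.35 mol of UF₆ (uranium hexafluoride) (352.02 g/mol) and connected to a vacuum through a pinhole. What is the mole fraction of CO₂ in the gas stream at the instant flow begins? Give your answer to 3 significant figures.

The effusion rate of species i is ∝ p_i/√M_i ∝ n_i/√M_i.
x_CO₂(eff) = (n_CO₂/√M_CO₂) / (n_CO₂/√M_CO₂ + n_UF₆/√M_UF₆)
= (3.45/√44.01) / (3.45/√44.01 + 2.35/√352.02) = 0.5200/(0.5200 + 0.1253) = 0.806.

0.806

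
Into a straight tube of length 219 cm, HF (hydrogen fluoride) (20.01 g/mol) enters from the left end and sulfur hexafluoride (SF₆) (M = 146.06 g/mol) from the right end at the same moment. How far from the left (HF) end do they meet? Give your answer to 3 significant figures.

Distances travelled in equal time are proportional to diffusion rates, so d_HF/d_SF₆ = √(M_SF₆/M_HF) = √(146.06/20.01) = 2.702.
With d_HF + d_SF₆ = 219 cm, d_SF₆ = 219/(1 + 2.702) = 59.16 cm.
d_HF = 219 − 59.16 = 160 cm.

160 cm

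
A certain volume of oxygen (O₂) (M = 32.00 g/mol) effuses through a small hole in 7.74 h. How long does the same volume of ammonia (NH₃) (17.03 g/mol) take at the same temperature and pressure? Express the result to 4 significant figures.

5.646 h

Graham's law gives t_NH₃/t_O₂ = √(M_NH₃/M_O₂) = √(17.03/32.00) = √0.5322 = 0.7295.
So the time for NH₃ is 7.74 × 0.7295 = 5.646 h.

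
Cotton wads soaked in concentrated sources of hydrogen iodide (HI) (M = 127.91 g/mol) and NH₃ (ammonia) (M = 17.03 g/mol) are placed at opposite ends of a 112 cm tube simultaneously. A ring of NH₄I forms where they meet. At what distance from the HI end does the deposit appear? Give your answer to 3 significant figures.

In equal time, each gas travels a distance ∝ its rate ∝ 1/√M, so d_HI/d_NH₃ = √(M_NH₃/M_HI) = √(17.03/127.91) = 0.3649.
With d_HI + d_NH₃ = 112 cm, d_NH₃ = 112/(1 + 0.3649) = 82.06 cm.
d_HI = 112 − 82.06 = 29.9 cm.

29.9 cm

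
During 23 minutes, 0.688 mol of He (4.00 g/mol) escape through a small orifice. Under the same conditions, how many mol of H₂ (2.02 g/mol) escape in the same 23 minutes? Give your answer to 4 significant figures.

0.9682 mol

By Graham's law, rate_H₂/rate_He = √(M_He/M_H₂) = √(4.00/2.02) = √1.980 = 1.407.
So the amount for H₂ is 0.688 × 1.407 = 0.9682 mol.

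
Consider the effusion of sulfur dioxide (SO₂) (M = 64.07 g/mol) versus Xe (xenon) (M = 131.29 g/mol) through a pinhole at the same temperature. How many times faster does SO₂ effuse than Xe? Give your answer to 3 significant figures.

1.43

Since effusion rate ∝ 1/√M, rate_SO₂/rate_Xe = √(M_Xe/M_SO₂) = √(131.29/64.07) = √2.049 = 1.43.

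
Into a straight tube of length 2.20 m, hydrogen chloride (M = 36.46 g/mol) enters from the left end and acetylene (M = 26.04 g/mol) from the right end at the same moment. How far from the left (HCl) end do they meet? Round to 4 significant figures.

The fronts meet when d_HCl + d_C₂H₂ = L with d_HCl/d_C₂H₂ = √(M_C₂H₂/M_HCl) (Graham's law). Here √(M_C₂H₂/M_HCl) = √(26.04/36.46) = 0.8451.
With d_HCl + d_C₂H₂ = 2.20 m, d_C₂H₂ = 2.20/(1 + 0.8451) = 1.192 m.
d_HCl = 2.20 − 1.192 = 1.008 m.

1.008 m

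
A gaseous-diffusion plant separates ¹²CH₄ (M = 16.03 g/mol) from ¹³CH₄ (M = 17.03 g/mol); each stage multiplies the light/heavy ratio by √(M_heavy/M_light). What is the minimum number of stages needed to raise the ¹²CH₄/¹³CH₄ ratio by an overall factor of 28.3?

111

Single-stage factor α = √(17.03/16.03), so ln α = ½ ln(1.06238) = 0.03026.
Need α^N ≥ 28.3 ⇒ N ≥ ln(28.3) / ln α = 3.343 / 0.03026 = 110.48.
Minimum whole number of stages: N = 111.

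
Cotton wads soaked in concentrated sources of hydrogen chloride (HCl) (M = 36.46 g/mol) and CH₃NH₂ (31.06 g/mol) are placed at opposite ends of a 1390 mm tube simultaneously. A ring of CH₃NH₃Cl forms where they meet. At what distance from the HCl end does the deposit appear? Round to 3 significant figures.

667 mm

Distances travelled in equal time are proportional to diffusion rates, so d_HCl/d_CH₃NH₂ = √(M_CH₃NH₂/M_HCl) = √(31.06/36.46) = 0.9230.
With d_HCl + d_CH₃NH₂ = 1390 mm, d_CH₃NH₂ = 1390/(1 + 0.9230) = 722.8 mm.
d_HCl = 1390 − 722.8 = 667 mm.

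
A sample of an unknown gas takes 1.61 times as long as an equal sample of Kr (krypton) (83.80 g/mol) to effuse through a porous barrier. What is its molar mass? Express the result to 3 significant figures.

217 g/mol

From Graham's law, t_X/t_Kr = √(M_X/M_Kr).
1.61 = √(M_X/83.80)
M_X = 83.80 × 1.61² = 83.80 × 2.592 = 217 g/mol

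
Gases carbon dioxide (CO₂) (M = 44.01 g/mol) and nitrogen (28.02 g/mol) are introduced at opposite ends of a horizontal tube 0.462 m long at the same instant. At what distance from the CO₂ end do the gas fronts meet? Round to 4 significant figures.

0.2050 m

The fronts meet when d_CO₂ + d_N₂ = L with d_CO₂/d_N₂ = √(M_N₂/M_CO₂) (Graham's law). Here √(M_N₂/M_CO₂) = √(28.02/44.01) = 0.7979.
With d_CO₂ + d_N₂ = 0.462 m, d_N₂ = 0.462/(1 + 0.7979) = 0.2570 m.
d_CO₂ = 0.462 − 0.2570 = 0.2050 m.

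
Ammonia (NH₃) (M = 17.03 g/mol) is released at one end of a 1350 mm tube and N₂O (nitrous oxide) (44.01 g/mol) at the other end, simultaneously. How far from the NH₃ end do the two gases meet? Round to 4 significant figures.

832.3 mm

Distances travelled in equal time are proportional to diffusion rates, so d_NH₃/d_N₂O = √(M_N₂O/M_NH₃) = √(44.01/17.03) = 1.608.
With d_NH₃ + d_N₂O = 1350 mm, d_N₂O = 1350/(1 + 1.608) = 517.7 mm.
d_NH₃ = 1350 − 517.7 = 832.3 mm.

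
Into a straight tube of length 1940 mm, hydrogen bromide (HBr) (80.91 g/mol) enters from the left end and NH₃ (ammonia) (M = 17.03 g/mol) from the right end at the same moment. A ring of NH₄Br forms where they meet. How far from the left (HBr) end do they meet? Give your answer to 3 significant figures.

In equal time, each gas travels a distance ∝ its rate ∝ 1/√M, so d_HBr/d_NH₃ = √(M_NH₃/M_HBr) = √(17.03/80.91) = 0.4588.
With d_HBr + d_NH₃ = 1940 mm, d_NH₃ = 1940/(1 + 0.4588) = 1330 mm.
d_HBr = 1940 − 1330 = 610 mm.

610 mm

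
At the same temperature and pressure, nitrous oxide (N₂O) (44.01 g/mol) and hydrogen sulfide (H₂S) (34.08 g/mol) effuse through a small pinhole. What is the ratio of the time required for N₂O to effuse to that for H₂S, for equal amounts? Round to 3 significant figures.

1.14

By Graham's law, t_N₂O/t_H₂S = √(M_N₂O/M_H₂S) = √(44.01/34.08) = √1.291 = 1.14.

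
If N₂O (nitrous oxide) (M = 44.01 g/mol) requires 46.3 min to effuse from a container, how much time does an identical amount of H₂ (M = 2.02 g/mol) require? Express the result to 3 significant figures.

From Graham's law, t_H₂/t_N₂O = √(M_H₂/M_N₂O) = √(2.02/44.01) = √0.04590 = 0.2142.
So the time for H₂ is 46.3 × 0.2142 = 9.92 min.

9.92 min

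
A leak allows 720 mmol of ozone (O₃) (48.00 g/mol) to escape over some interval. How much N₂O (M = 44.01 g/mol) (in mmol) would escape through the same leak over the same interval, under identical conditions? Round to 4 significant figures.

751.9 mmol

Since effusion rate ∝ 1/√M, rate_N₂O/rate_O₃ = √(M_O₃/M_N₂O) = √(48.00/44.01) = √1.091 = 1.044.
So the amount for N₂O is 720 × 1.044 = 751.9 mmol.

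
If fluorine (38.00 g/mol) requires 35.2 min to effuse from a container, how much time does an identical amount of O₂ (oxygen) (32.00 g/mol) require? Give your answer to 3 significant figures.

From Graham's law, t_O₂/t_F₂ = √(M_O₂/M_F₂) = √(32.00/38.00) = √0.8421 = 0.9177.
So the time for O₂ is 35.2 × 0.9177 = 32.3 min.

32.3 min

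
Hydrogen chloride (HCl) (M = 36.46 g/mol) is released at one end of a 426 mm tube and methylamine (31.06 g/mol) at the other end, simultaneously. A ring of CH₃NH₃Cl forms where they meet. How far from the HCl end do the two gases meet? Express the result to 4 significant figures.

204.5 mm

Distances travelled in equal time are proportional to diffusion rates, so d_HCl/d_CH₃NH₂ = √(M_CH₃NH₂/M_HCl) = √(31.06/36.46) = 0.9230.
With d_HCl + d_CH₃NH₂ = 426 mm, d_CH₃NH₂ = 426/(1 + 0.9230) = 221.5 mm.
d_HCl = 426 − 221.5 = 204.5 mm.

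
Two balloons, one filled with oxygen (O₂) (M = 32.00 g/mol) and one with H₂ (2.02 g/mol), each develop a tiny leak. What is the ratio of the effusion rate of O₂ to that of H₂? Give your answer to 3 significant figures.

Graham's law gives rate_O₂/rate_H₂ = √(M_H₂/M_O₂) = √(2.02/32.00) = √0.06313 = 0.251.

0.251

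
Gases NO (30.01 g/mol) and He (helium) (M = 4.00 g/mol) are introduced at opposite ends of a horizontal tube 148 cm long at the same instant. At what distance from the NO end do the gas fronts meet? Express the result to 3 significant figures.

In equal time, each gas travels a distance ∝ its rate ∝ 1/√M, so d_NO/d_He = √(M_He/M_NO) = √(4.00/30.01) = 0.3651.
With d_NO + d_He = 148 cm, d_He = 148/(1 + 0.3651) = 108.4 cm.
d_NO = 148 − 108.4 = 39.6 cm.

39.6 cm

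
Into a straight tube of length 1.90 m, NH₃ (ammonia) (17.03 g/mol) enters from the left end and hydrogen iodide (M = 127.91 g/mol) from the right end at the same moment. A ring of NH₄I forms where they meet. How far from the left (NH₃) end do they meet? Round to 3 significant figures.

1.39 m

Distances travelled in equal time are proportional to diffusion rates, so d_NH₃/d_HI = √(M_HI/M_NH₃) = √(127.91/17.03) = 2.741.
With d_NH₃ + d_HI = 1.90 m, d_HI = 1.90/(1 + 2.741) = 0.5079 m.
d_NH₃ = 1.90 − 0.5079 = 1.39 m.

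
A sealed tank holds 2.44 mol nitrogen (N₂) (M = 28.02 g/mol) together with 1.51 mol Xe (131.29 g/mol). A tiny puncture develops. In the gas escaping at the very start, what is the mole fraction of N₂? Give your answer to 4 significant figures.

Each component's effusion rate ∝ (its partial pressure)·(1/√M) ∝ n_i/√M_i.
Mole fraction of N₂ in the effusate = (n_N₂/√M_N₂) / (n_N₂/√M_N₂ + n_Xe/√M_Xe)
= (2.44/√28.02) / (2.44/√28.02 + 1.51/√131.29) = 0.4610/(0.4610 + 0.1318) = 0.7777.

0.7777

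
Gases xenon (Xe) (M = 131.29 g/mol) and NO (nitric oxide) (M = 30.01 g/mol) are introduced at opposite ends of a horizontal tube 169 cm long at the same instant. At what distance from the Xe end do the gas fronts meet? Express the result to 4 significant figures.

Graham's law gives d_Xe/d_NO = rate_Xe/rate_NO = √(M_NO/M_Xe) = √(30.01/131.29) = 0.4781.
With d_Xe + d_NO = 169 cm, d_NO = 169/(1 + 0.4781) = 114.3 cm.
d_Xe = 169 − 114.3 = 54.66 cm.

54.66 cm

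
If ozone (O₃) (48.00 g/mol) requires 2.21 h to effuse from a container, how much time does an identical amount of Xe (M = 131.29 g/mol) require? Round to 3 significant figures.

By Graham's law, t_Xe/t_O₃ = √(M_Xe/M_O₃) = √(131.29/48.00) = √2.735 = 1.654.
So the time for Xe is 2.21 × 1.654 = 3.66 h.

3.66 h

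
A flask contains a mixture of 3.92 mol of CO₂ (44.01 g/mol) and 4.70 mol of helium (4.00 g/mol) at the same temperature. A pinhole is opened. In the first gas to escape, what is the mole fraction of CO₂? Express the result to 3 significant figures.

The effusion rate of species i is ∝ p_i/√M_i ∝ n_i/√M_i.
x_CO₂(eff) = (n_CO₂/√M_CO₂) / (n_CO₂/√M_CO₂ + n_He/√M_He)
= (3.92/√44.01) / (3.92/√44.01 + 4.70/√4.00) = 0.5909/(0.5909 + 2.350) = 0.201.

0.201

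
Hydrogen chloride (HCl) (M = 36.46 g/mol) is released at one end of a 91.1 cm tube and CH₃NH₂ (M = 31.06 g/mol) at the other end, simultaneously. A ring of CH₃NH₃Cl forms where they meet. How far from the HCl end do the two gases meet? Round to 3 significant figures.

Graham's law gives d_HCl/d_CH₃NH₂ = rate_HCl/rate_CH₃NH₂ = √(M_CH₃NH₂/M_HCl) = √(31.06/36.46) = 0.9230.
With d_HCl + d_CH₃NH₂ = 91.1 cm, d_CH₃NH₂ = 91.1/(1 + 0.9230) = 47.37 cm.
d_HCl = 91.1 − 47.37 = 43.7 cm.

43.7 cm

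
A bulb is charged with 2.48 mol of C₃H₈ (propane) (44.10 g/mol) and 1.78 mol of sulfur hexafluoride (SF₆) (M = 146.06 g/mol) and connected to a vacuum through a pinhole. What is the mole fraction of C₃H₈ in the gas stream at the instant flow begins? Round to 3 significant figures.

The effusion rate of species i is ∝ p_i/√M_i ∝ n_i/√M_i.
Mole fraction of C₃H₈ in the effusate = (n_C₃H₈/√M_C₃H₈) / (n_C₃H₈/√M_C₃H₈ + n_SF₆/√M_SF₆)
= (2.48/√44.10) / (2.48/√44.10 + 1.78/√146.06) = 0.3734/(0.3734 + 0.1473) = 0.717.

0.717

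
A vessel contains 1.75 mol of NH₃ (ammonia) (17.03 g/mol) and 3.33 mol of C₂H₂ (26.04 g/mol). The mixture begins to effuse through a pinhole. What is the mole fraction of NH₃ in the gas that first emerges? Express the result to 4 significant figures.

Rate_i ∝ x_i/√M_i (Graham's law weighted by mole fraction), so the effusate composition follows n_i/√M_i.
x_NH₃(eff) = (n_NH₃/√M_NH₃) / (n_NH₃/√M_NH₃ + n_C₂H₂/√M_C₂H₂)
= (1.75/√17.03) / (1.75/√17.03 + 3.33/√26.04) = 0.4241/(0.4241 + 0.6526) = 0.3939.

0.3939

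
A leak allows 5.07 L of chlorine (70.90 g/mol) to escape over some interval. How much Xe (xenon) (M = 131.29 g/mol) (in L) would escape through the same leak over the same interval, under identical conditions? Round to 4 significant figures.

3.726 L

Since effusion rate ∝ 1/√M, rate_Xe/rate_Cl₂ = √(M_Cl₂/M_Xe) = √(70.90/131.29) = √0.5400 = 0.7349.
So the volume for Xe is 5.07 × 0.7349 = 3.726 L.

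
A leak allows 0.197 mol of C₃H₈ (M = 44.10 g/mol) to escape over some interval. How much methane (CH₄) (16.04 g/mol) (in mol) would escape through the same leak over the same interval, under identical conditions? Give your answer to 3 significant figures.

By Graham's law, rate_CH₄/rate_C₃H₈ = √(M_C₃H₈/M_CH₄) = √(44.10/16.04) = √2.749 = 1.658.
So the amount for CH₄ is 0.197 × 1.658 = 0.327 mol.

0.327 mol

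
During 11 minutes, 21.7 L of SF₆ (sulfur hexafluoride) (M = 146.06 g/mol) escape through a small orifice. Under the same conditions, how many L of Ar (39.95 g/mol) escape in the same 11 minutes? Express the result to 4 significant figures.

41.49 L

Since effusion rate ∝ 1/√M, rate_Ar/rate_SF₆ = √(M_SF₆/M_Ar) = √(146.06/39.95) = √3.656 = 1.912.
So the volume for Ar is 21.7 × 1.912 = 41.49 L.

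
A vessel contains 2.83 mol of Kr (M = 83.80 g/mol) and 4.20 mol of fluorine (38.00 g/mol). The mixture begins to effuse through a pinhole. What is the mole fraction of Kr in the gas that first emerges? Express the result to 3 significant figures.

0.312

Effusion rate of each component ∝ n_i/√M_i (partial pressure × 1/√M).
x_Kr(eff) = (n_Kr/√M_Kr) / (n_Kr/√M_Kr + n_F₂/√M_F₂)
= (2.83/√83.80) / (2.83/√83.80 + 4.20/√38.00) = 0.3091/(0.3091 + 0.6813) = 0.312.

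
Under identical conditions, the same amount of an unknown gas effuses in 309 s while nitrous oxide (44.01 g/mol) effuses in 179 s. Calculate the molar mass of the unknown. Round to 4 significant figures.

Graham's law gives t_X/t_N₂O = √(M_X/M_N₂O).
309/179 = 1.726 = √(M_X/44.01)
M_X = 44.01 × 1.726² = 44.01 × 2.980 = 131.1 g/mol

131.1 g/mol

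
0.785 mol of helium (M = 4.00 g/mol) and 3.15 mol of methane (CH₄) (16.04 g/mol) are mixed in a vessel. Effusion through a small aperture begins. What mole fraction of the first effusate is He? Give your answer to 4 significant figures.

0.3329

Rate_i ∝ x_i/√M_i (Graham's law weighted by mole fraction), so the effusate composition follows n_i/√M_i.
x_He(eff) = (n_He/√M_He) / (n_He/√M_He + n_CH₄/√M_CH₄)
= (0.785/√4.00) / (0.785/√4.00 + 3.15/√16.04) = 0.3925/(0.3925 + 0.7865) = 0.3329.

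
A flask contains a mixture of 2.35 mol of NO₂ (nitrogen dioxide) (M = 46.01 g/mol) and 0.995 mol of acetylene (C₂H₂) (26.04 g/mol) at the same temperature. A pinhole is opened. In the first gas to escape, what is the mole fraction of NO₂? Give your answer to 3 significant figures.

0.640

Effusion rate of each component ∝ n_i/√M_i (partial pressure × 1/√M).
x_NO₂(eff) = (n_NO₂/√M_NO₂) / (n_NO₂/√M_NO₂ + n_C₂H₂/√M_C₂H₂)
= (2.35/√46.01) / (2.35/√46.01 + 0.995/√26.04) = 0.3465/(0.3465 + 0.1950) = 0.640.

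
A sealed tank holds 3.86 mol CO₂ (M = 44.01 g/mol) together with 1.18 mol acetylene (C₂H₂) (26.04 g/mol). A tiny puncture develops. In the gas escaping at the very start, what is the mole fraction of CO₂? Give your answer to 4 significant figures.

Effusion rate of each component ∝ n_i/√M_i (partial pressure × 1/√M).
So x_CO₂ in the escaping gas = (n_CO₂/√M_CO₂) / Σ(n_i/√M_i)
= (3.86/√44.01) / (3.86/√44.01 + 1.18/√26.04) = 0.5819/(0.5819 + 0.2312) = 0.7156.

0.7156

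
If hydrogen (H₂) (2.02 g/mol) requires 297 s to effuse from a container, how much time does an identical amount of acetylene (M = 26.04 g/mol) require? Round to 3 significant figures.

1070 s

Graham's law gives t_C₂H₂/t_H₂ = √(M_C₂H₂/M_H₂) = √(26.04/2.02) = √12.89 = 3.590.
So the time for C₂H₂ is 297 × 3.590 = 1070 s.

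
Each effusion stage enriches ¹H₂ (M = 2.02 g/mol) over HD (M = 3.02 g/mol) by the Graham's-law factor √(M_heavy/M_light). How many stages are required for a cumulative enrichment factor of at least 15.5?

With α = √(3.02/2.02) per stage, ln α = ½ ln(1.49505) = 0.2011.
Need α^N ≥ 15.5 ⇒ N ≥ ln(15.5) / ln α = 2.741 / 0.2011 = 13.63.
So at least 14 stages are needed.

14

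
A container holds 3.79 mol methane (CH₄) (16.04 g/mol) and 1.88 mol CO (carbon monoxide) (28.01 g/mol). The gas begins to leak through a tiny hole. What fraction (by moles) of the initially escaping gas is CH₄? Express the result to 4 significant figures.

Each component's effusion rate ∝ (its partial pressure)·(1/√M) ∝ n_i/√M_i.
x_CH₄(eff) = (n_CH₄/√M_CH₄) / (n_CH₄/√M_CH₄ + n_CO/√M_CO)
= (3.79/√16.04) / (3.79/√16.04 + 1.88/√28.01) = 0.9463/(0.9463 + 0.3552) = 0.7271.

0.7271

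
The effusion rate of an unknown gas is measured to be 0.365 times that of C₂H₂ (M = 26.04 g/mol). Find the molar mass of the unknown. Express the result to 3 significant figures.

195 g/mol

Graham's law gives rate_X/rate_C₂H₂ = √(M_C₂H₂/M_X).
0.365 = √(26.04/M_X)
M_X = 26.04 / 0.365² = 26.04 / 0.1332 = 195 g/mol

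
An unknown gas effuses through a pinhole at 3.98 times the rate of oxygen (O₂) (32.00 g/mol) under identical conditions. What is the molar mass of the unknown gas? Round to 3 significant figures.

2.02 g/mol

From Graham's law, rate_X/rate_O₂ = √(M_O₂/M_X).
3.98 = √(32.00/M_X)
M_X = 32.00 / 3.98² = 32.00 / 15.84 = 2.02 g/mol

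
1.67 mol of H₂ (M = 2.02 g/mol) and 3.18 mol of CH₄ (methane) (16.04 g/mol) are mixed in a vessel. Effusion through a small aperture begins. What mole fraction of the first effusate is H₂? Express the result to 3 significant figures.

The effusion rate of species i is ∝ p_i/√M_i ∝ n_i/√M_i.
Mole fraction of H₂ in the effusate = (n_H₂/√M_H₂) / (n_H₂/√M_H₂ + n_CH₄/√M_CH₄)
= (1.67/√2.02) / (1.67/√2.02 + 3.18/√16.04) = 1.175/(1.175 + 0.7940) = 0.597.

0.597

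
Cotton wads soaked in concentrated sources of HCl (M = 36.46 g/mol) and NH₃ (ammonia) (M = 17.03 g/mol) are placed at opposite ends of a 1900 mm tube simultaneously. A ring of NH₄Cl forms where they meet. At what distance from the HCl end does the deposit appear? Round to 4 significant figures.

771.4 mm

Graham's law gives d_HCl/d_NH₃ = rate_HCl/rate_NH₃ = √(M_NH₃/M_HCl) = √(17.03/36.46) = 0.6834.
With d_HCl + d_NH₃ = 1900 mm, d_NH₃ = 1900/(1 + 0.6834) = 1129 mm.
d_HCl = 1900 − 1129 = 771.4 mm.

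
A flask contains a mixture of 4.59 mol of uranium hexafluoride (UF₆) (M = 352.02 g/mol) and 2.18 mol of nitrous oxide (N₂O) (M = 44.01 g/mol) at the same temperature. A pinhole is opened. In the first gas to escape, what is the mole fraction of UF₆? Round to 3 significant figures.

Rate_i ∝ x_i/√M_i (Graham's law weighted by mole fraction), so the effusate composition follows n_i/√M_i.
So x_UF₆ in the escaping gas = (n_UF₆/√M_UF₆) / Σ(n_i/√M_i)
= (4.59/√352.02) / (4.59/√352.02 + 2.18/√44.01) = 0.2446/(0.2446 + 0.3286) = 0.427.

0.427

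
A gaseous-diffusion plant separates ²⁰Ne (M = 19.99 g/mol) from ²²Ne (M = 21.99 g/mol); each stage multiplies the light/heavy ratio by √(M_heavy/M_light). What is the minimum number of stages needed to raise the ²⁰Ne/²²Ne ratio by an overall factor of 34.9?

75

Single-stage factor α = √(21.99/19.99), so ln α = ½ ln(1.10005) = 0.04768.
Need α^N ≥ 34.9 ⇒ N ≥ ln(34.9) / ln α = 3.552 / 0.04768 = 74.51.
So at least 75 stages are needed.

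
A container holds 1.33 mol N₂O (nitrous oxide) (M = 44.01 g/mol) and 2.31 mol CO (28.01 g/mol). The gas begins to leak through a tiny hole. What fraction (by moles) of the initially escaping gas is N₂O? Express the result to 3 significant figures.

Rate_i ∝ x_i/√M_i (Graham's law weighted by mole fraction), so the effusate composition follows n_i/√M_i.
So x_N₂O in the escaping gas = (n_N₂O/√M_N₂O) / Σ(n_i/√M_i)
= (1.33/√44.01) / (1.33/√44.01 + 2.31/√28.01) = 0.2005/(0.2005 + 0.4365) = 0.315.

0.315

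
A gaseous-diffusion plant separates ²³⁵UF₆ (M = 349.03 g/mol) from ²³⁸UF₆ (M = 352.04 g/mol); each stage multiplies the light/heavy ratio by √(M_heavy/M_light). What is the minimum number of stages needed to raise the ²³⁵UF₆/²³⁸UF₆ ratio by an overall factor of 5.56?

Per stage α = (352.04/349.03)^(1/2) = 1.00862^0.5, giving ln α = 0.004293.
Need α^N ≥ 5.56 ⇒ N ≥ ln(5.56) / ln α = 1.716 / 0.004293 = 399.58.
Rounding up, N = 400 stages.

400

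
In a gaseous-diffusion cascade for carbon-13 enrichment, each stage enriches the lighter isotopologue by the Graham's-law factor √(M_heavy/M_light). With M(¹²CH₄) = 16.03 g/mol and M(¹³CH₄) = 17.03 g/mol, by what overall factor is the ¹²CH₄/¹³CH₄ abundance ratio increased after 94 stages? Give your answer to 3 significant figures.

Overall factor = α^94 with α = √(17.03/16.03), i.e. (17.03/16.03)^(94/2).
= 1.06238^47 = 17.2.

17.2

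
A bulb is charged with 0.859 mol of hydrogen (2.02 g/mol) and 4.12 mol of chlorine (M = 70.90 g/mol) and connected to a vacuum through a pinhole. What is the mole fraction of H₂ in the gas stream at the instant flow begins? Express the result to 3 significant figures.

0.553

Rate_i ∝ x_i/√M_i (Graham's law weighted by mole fraction), so the effusate composition follows n_i/√M_i.
So x_H₂ in the escaping gas = (n_H₂/√M_H₂) / Σ(n_i/√M_i)
= (0.859/√2.02) / (0.859/√2.02 + 4.12/√70.90) = 0.6044/(0.6044 + 0.4893) = 0.553.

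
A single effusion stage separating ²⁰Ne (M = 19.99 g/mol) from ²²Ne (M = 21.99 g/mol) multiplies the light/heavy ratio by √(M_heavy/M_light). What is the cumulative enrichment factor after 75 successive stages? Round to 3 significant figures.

35.7

After 75 stages the ratio has grown by (√(21.99/19.99))^75 = (21.99/19.99)^(75/2).
= 1.10005^(75/2) = 35.7.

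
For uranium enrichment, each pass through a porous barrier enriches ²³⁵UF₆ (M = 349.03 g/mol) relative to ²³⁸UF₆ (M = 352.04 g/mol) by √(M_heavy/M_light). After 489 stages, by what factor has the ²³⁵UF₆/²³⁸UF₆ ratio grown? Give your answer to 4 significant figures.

8.162

Each stage multiplies the ratio by α = √(352.04/349.03), so after 489 stages the overall factor is α^489 = (352.04/349.03)^(489/2).
= 1.00862^(489/2) = 8.162.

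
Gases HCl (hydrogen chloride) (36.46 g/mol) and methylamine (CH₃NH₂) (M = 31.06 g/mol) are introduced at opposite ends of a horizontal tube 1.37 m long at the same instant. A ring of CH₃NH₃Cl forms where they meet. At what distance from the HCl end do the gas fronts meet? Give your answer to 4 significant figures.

0.6576 m

Distances travelled in equal time are proportional to diffusion rates, so d_HCl/d_CH₃NH₂ = √(M_CH₃NH₂/M_HCl) = √(31.06/36.46) = 0.9230.
With d_HCl + d_CH₃NH₂ = 1.37 m, d_CH₃NH₂ = 1.37/(1 + 0.9230) = 0.7124 m.
d_HCl = 1.37 − 0.7124 = 0.6576 m.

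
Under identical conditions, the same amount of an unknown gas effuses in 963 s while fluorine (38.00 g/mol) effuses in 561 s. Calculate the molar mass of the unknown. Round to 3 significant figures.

112 g/mol

From Graham's law, t_X/t_F₂ = √(M_X/M_F₂).
963/561 = 1.717 = √(M_X/38.00)
M_X = 38.00 × 1.717² = 38.00 × 2.947 = 112 g/mol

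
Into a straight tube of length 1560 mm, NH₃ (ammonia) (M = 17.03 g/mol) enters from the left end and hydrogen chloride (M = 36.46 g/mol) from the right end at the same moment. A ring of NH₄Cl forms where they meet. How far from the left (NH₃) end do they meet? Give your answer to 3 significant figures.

927 mm

Distances travelled in equal time are proportional to diffusion rates, so d_NH₃/d_HCl = √(M_HCl/M_NH₃) = √(36.46/17.03) = 1.463.
With d_NH₃ + d_HCl = 1560 mm, d_HCl = 1560/(1 + 1.463) = 633.3 mm.
d_NH₃ = 1560 − 633.3 = 927 mm.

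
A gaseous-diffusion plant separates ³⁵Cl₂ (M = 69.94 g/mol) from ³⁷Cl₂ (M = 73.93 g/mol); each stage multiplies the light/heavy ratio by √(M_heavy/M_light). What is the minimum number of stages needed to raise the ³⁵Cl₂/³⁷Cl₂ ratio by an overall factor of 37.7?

131

Single-stage factor α = √(73.93/69.94), so ln α = ½ ln(1.05705) = 0.02774.
Need α^N ≥ 37.7 ⇒ N ≥ ln(37.7) / ln α = 3.630 / 0.02774 = 130.84.
Minimum whole number of stages: N = 131.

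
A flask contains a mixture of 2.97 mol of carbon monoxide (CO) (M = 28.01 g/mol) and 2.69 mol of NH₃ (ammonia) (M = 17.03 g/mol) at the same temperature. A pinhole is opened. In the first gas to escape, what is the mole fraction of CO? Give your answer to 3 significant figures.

Effusion rate of each component ∝ n_i/√M_i (partial pressure × 1/√M).
x_CO(eff) = (n_CO/√M_CO) / (n_CO/√M_CO + n_NH₃/√M_NH₃)
= (2.97/√28.01) / (2.97/√28.01 + 2.69/√17.03) = 0.5612/(0.5612 + 0.6518) = 0.463.

0.463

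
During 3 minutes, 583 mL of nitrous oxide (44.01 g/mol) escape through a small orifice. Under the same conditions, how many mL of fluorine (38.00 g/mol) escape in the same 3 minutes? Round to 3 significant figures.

Graham's law gives rate_F₂/rate_N₂O = √(M_N₂O/M_F₂) = √(44.01/38.00) = √1.158 = 1.076.
So the volume for F₂ is 583 × 1.076 = 627 mL.

627 mL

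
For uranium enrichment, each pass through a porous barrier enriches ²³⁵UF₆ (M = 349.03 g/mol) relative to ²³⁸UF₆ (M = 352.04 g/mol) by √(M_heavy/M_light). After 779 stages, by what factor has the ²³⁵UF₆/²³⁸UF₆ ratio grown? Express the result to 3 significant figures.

Overall factor = α^779 with α = √(352.04/349.03), i.e. (352.04/349.03)^(779/2).
= 1.00862^(779/2) = 28.3.

28.3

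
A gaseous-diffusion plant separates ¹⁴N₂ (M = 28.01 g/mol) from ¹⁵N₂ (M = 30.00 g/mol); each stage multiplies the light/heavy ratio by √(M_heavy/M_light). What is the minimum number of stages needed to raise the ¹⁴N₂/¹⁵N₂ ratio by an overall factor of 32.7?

102

Single-stage factor α = √(30.00/28.01), so ln α = ½ ln(1.07105) = 0.03432.
Need α^N ≥ 32.7 ⇒ N ≥ ln(32.7) / ln α = 3.487 / 0.03432 = 101.62.
Rounding up, N = 102 stages.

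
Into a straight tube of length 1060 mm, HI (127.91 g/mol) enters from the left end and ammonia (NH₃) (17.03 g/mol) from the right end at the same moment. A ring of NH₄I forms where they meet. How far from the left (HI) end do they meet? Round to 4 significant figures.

283.4 mm

The fronts meet when d_HI + d_NH₃ = L with d_HI/d_NH₃ = √(M_NH₃/M_HI) (Graham's law). Here √(M_NH₃/M_HI) = √(17.03/127.91) = 0.3649.
With d_HI + d_NH₃ = 1060 mm, d_NH₃ = 1060/(1 + 0.3649) = 776.6 mm.
d_HI = 1060 − 776.6 = 283.4 mm.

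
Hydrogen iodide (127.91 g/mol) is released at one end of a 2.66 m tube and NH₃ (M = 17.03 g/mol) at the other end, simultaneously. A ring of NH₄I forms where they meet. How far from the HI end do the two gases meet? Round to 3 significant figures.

Graham's law gives d_HI/d_NH₃ = rate_HI/rate_NH₃ = √(M_NH₃/M_HI) = √(17.03/127.91) = 0.3649.
With d_HI + d_NH₃ = 2.66 m, d_NH₃ = 2.66/(1 + 0.3649) = 1.949 m.
d_HI = 2.66 − 1.949 = 0.711 m.

0.711 m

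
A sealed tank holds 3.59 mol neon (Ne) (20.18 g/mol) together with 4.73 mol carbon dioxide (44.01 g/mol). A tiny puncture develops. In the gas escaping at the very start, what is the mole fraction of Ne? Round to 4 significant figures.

Effusion rate of each component ∝ n_i/√M_i (partial pressure × 1/√M).
Mole fraction of Ne in the effusate = (n_Ne/√M_Ne) / (n_Ne/√M_Ne + n_CO₂/√M_CO₂)
= (3.59/√20.18) / (3.59/√20.18 + 4.73/√44.01) = 0.7992/(0.7992 + 0.7130) = 0.5285.

0.5285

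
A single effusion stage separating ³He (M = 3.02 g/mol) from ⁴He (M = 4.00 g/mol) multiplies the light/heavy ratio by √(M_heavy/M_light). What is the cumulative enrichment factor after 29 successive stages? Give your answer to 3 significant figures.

Each stage multiplies the ratio by α = √(4.00/3.02), so after 29 stages the overall factor is α^29 = (4.00/3.02)^(29/2).
= 1.32450^(29/2) = 58.9.

58.9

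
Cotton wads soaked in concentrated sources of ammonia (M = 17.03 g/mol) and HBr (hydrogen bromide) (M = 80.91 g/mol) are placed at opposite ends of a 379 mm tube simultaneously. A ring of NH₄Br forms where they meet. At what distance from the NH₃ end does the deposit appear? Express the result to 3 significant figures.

260 mm

Distances travelled in equal time are proportional to diffusion rates, so d_NH₃/d_HBr = √(M_HBr/M_NH₃) = √(80.91/17.03) = 2.180.
With d_NH₃ + d_HBr = 379 mm, d_HBr = 379/(1 + 2.180) = 119.2 mm.
d_NH₃ = 379 − 119.2 = 260 mm.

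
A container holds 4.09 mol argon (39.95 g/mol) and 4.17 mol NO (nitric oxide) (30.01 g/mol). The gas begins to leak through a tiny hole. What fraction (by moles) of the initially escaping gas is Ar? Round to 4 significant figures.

Rate_i ∝ x_i/√M_i (Graham's law weighted by mole fraction), so the effusate composition follows n_i/√M_i.
Mole fraction of Ar in the effusate = (n_Ar/√M_Ar) / (n_Ar/√M_Ar + n_NO/√M_NO)
= (4.09/√39.95) / (4.09/√39.95 + 4.17/√30.01) = 0.6471/(0.6471 + 0.7612) = 0.4595.

0.4595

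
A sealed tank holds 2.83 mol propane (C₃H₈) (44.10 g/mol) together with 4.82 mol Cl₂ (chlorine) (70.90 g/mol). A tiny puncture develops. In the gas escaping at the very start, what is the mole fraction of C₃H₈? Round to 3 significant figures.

The effusion rate of species i is ∝ p_i/√M_i ∝ n_i/√M_i.
So x_C₃H₈ in the escaping gas = (n_C₃H₈/√M_C₃H₈) / Σ(n_i/√M_i)
= (2.83/√44.10) / (2.83/√44.10 + 4.82/√70.90) = 0.4262/(0.4262 + 0.5724) = 0.427.

0.427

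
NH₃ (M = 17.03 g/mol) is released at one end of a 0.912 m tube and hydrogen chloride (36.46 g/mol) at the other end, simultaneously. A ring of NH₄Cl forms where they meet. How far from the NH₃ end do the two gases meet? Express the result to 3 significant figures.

Distances travelled in equal time are proportional to diffusion rates, so d_NH₃/d_HCl = √(M_HCl/M_NH₃) = √(36.46/17.03) = 1.463.
With d_NH₃ + d_HCl = 0.912 m, d_HCl = 0.912/(1 + 1.463) = 0.3703 m.
d_NH₃ = 0.912 − 0.3703 = 0.542 m.

0.542 m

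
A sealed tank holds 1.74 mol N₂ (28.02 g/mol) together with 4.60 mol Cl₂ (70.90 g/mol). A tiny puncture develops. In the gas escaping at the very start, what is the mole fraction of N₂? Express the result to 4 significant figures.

0.3757

Effusion rate of each component ∝ n_i/√M_i (partial pressure × 1/√M).
Mole fraction of N₂ in the effusate = (n_N₂/√M_N₂) / (n_N₂/√M_N₂ + n_Cl₂/√M_Cl₂)
= (1.74/√28.02) / (1.74/√28.02 + 4.60/√70.90) = 0.3287/(0.3287 + 0.5463) = 0.3757.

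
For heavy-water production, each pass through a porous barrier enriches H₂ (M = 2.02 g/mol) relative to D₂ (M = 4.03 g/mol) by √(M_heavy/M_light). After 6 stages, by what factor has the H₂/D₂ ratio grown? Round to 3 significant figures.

7.94

The single-stage factor is √(M_heavy/M_light), so 6 stages give [√(4.03/2.02)]^6 = (4.03/2.02)^(6/2).
= 1.99505^3 = 7.94.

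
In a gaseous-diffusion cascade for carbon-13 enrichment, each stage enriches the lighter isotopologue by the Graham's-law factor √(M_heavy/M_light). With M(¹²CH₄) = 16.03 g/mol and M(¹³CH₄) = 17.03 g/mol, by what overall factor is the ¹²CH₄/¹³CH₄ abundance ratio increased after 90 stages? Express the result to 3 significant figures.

15.2

After 90 stages the ratio has grown by (√(17.03/16.03))^90 = (17.03/16.03)^(90/2).
= 1.06238^45 = 15.2.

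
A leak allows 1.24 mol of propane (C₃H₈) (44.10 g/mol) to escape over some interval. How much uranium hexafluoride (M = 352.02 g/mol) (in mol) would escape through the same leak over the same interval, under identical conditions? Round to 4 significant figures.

0.4389 mol

By Graham's law, rate_UF₆/rate_C₃H₈ = √(M_C₃H₈/M_UF₆) = √(44.10/352.02) = √0.1253 = 0.3539.
So the amount for UF₆ is 1.24 × 0.3539 = 0.4389 mol.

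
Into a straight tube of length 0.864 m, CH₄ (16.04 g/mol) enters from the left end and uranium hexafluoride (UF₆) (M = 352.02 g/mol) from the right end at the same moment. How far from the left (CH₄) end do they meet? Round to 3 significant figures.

In equal time, each gas travels a distance ∝ its rate ∝ 1/√M, so d_CH₄/d_UF₆ = √(M_UF₆/M_CH₄) = √(352.02/16.04) = 4.685.
With d_CH₄ + d_UF₆ = 0.864 m, d_UF₆ = 0.864/(1 + 4.685) = 0.1520 m.
d_CH₄ = 0.864 − 0.1520 = 0.712 m.

0.712 m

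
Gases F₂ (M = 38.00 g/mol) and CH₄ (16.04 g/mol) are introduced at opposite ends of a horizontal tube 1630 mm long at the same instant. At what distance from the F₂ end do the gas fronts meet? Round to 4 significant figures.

641.9 mm

In equal time, each gas travels a distance ∝ its rate ∝ 1/√M, so d_F₂/d_CH₄ = √(M_CH₄/M_F₂) = √(16.04/38.00) = 0.6497.
With d_F₂ + d_CH₄ = 1630 mm, d_CH₄ = 1630/(1 + 0.6497) = 988.1 mm.
d_F₂ = 1630 − 988.1 = 641.9 mm.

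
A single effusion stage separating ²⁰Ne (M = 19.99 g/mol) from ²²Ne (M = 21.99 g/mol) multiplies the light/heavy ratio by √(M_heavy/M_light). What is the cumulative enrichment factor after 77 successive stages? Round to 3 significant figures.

After 77 stages the ratio has grown by (√(21.99/19.99))^77 = (21.99/19.99)^(77/2).
= 1.10005^(77/2) = 39.3.

39.3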